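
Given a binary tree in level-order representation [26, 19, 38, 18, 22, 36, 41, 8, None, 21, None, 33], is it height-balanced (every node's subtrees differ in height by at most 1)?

Tree (level-order array): [26, 19, 38, 18, 22, 36, 41, 8, None, 21, None, 33]
Definition: a tree is height-balanced if, at every node, |h(left) - h(right)| <= 1 (empty subtree has height -1).
Bottom-up per-node check:
  node 8: h_left=-1, h_right=-1, diff=0 [OK], height=0
  node 18: h_left=0, h_right=-1, diff=1 [OK], height=1
  node 21: h_left=-1, h_right=-1, diff=0 [OK], height=0
  node 22: h_left=0, h_right=-1, diff=1 [OK], height=1
  node 19: h_left=1, h_right=1, diff=0 [OK], height=2
  node 33: h_left=-1, h_right=-1, diff=0 [OK], height=0
  node 36: h_left=0, h_right=-1, diff=1 [OK], height=1
  node 41: h_left=-1, h_right=-1, diff=0 [OK], height=0
  node 38: h_left=1, h_right=0, diff=1 [OK], height=2
  node 26: h_left=2, h_right=2, diff=0 [OK], height=3
All nodes satisfy the balance condition.
Result: Balanced


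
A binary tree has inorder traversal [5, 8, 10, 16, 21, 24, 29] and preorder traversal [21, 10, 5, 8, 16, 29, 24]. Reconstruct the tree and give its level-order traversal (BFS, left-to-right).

Inorder:  [5, 8, 10, 16, 21, 24, 29]
Preorder: [21, 10, 5, 8, 16, 29, 24]
Algorithm: preorder visits root first, so consume preorder in order;
for each root, split the current inorder slice at that value into
left-subtree inorder and right-subtree inorder, then recurse.
Recursive splits:
  root=21; inorder splits into left=[5, 8, 10, 16], right=[24, 29]
  root=10; inorder splits into left=[5, 8], right=[16]
  root=5; inorder splits into left=[], right=[8]
  root=8; inorder splits into left=[], right=[]
  root=16; inorder splits into left=[], right=[]
  root=29; inorder splits into left=[24], right=[]
  root=24; inorder splits into left=[], right=[]
Reconstructed level-order: [21, 10, 29, 5, 16, 24, 8]


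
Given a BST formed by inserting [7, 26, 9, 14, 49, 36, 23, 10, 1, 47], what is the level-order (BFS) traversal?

Tree insertion order: [7, 26, 9, 14, 49, 36, 23, 10, 1, 47]
Tree (level-order array): [7, 1, 26, None, None, 9, 49, None, 14, 36, None, 10, 23, None, 47]
BFS from the root, enqueuing left then right child of each popped node:
  queue [7] -> pop 7, enqueue [1, 26], visited so far: [7]
  queue [1, 26] -> pop 1, enqueue [none], visited so far: [7, 1]
  queue [26] -> pop 26, enqueue [9, 49], visited so far: [7, 1, 26]
  queue [9, 49] -> pop 9, enqueue [14], visited so far: [7, 1, 26, 9]
  queue [49, 14] -> pop 49, enqueue [36], visited so far: [7, 1, 26, 9, 49]
  queue [14, 36] -> pop 14, enqueue [10, 23], visited so far: [7, 1, 26, 9, 49, 14]
  queue [36, 10, 23] -> pop 36, enqueue [47], visited so far: [7, 1, 26, 9, 49, 14, 36]
  queue [10, 23, 47] -> pop 10, enqueue [none], visited so far: [7, 1, 26, 9, 49, 14, 36, 10]
  queue [23, 47] -> pop 23, enqueue [none], visited so far: [7, 1, 26, 9, 49, 14, 36, 10, 23]
  queue [47] -> pop 47, enqueue [none], visited so far: [7, 1, 26, 9, 49, 14, 36, 10, 23, 47]
Result: [7, 1, 26, 9, 49, 14, 36, 10, 23, 47]


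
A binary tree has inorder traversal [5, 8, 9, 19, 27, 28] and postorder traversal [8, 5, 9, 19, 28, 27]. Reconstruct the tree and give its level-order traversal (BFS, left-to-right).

Inorder:   [5, 8, 9, 19, 27, 28]
Postorder: [8, 5, 9, 19, 28, 27]
Algorithm: postorder visits root last, so walk postorder right-to-left;
each value is the root of the current inorder slice — split it at that
value, recurse on the right subtree first, then the left.
Recursive splits:
  root=27; inorder splits into left=[5, 8, 9, 19], right=[28]
  root=28; inorder splits into left=[], right=[]
  root=19; inorder splits into left=[5, 8, 9], right=[]
  root=9; inorder splits into left=[5, 8], right=[]
  root=5; inorder splits into left=[], right=[8]
  root=8; inorder splits into left=[], right=[]
Reconstructed level-order: [27, 19, 28, 9, 5, 8]


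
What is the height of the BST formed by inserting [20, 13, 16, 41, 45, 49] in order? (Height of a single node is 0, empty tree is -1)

Insertion order: [20, 13, 16, 41, 45, 49]
Tree (level-order array): [20, 13, 41, None, 16, None, 45, None, None, None, 49]
Compute height bottom-up (empty subtree = -1):
  height(16) = 1 + max(-1, -1) = 0
  height(13) = 1 + max(-1, 0) = 1
  height(49) = 1 + max(-1, -1) = 0
  height(45) = 1 + max(-1, 0) = 1
  height(41) = 1 + max(-1, 1) = 2
  height(20) = 1 + max(1, 2) = 3
Height = 3


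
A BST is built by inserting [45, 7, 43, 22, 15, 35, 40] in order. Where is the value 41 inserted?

Starting tree (level order): [45, 7, None, None, 43, 22, None, 15, 35, None, None, None, 40]
Insertion path: 45 -> 7 -> 43 -> 22 -> 35 -> 40
Result: insert 41 as right child of 40
Final tree (level order): [45, 7, None, None, 43, 22, None, 15, 35, None, None, None, 40, None, 41]


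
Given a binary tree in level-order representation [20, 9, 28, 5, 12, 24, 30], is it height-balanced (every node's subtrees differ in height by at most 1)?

Tree (level-order array): [20, 9, 28, 5, 12, 24, 30]
Definition: a tree is height-balanced if, at every node, |h(left) - h(right)| <= 1 (empty subtree has height -1).
Bottom-up per-node check:
  node 5: h_left=-1, h_right=-1, diff=0 [OK], height=0
  node 12: h_left=-1, h_right=-1, diff=0 [OK], height=0
  node 9: h_left=0, h_right=0, diff=0 [OK], height=1
  node 24: h_left=-1, h_right=-1, diff=0 [OK], height=0
  node 30: h_left=-1, h_right=-1, diff=0 [OK], height=0
  node 28: h_left=0, h_right=0, diff=0 [OK], height=1
  node 20: h_left=1, h_right=1, diff=0 [OK], height=2
All nodes satisfy the balance condition.
Result: Balanced


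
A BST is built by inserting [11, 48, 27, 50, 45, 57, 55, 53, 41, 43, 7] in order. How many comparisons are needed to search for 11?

Search path for 11: 11
Found: True
Comparisons: 1


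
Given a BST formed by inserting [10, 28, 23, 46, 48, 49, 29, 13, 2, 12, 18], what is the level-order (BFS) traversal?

Tree insertion order: [10, 28, 23, 46, 48, 49, 29, 13, 2, 12, 18]
Tree (level-order array): [10, 2, 28, None, None, 23, 46, 13, None, 29, 48, 12, 18, None, None, None, 49]
BFS from the root, enqueuing left then right child of each popped node:
  queue [10] -> pop 10, enqueue [2, 28], visited so far: [10]
  queue [2, 28] -> pop 2, enqueue [none], visited so far: [10, 2]
  queue [28] -> pop 28, enqueue [23, 46], visited so far: [10, 2, 28]
  queue [23, 46] -> pop 23, enqueue [13], visited so far: [10, 2, 28, 23]
  queue [46, 13] -> pop 46, enqueue [29, 48], visited so far: [10, 2, 28, 23, 46]
  queue [13, 29, 48] -> pop 13, enqueue [12, 18], visited so far: [10, 2, 28, 23, 46, 13]
  queue [29, 48, 12, 18] -> pop 29, enqueue [none], visited so far: [10, 2, 28, 23, 46, 13, 29]
  queue [48, 12, 18] -> pop 48, enqueue [49], visited so far: [10, 2, 28, 23, 46, 13, 29, 48]
  queue [12, 18, 49] -> pop 12, enqueue [none], visited so far: [10, 2, 28, 23, 46, 13, 29, 48, 12]
  queue [18, 49] -> pop 18, enqueue [none], visited so far: [10, 2, 28, 23, 46, 13, 29, 48, 12, 18]
  queue [49] -> pop 49, enqueue [none], visited so far: [10, 2, 28, 23, 46, 13, 29, 48, 12, 18, 49]
Result: [10, 2, 28, 23, 46, 13, 29, 48, 12, 18, 49]


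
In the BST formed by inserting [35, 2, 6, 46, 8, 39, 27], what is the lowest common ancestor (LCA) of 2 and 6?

Tree insertion order: [35, 2, 6, 46, 8, 39, 27]
Tree (level-order array): [35, 2, 46, None, 6, 39, None, None, 8, None, None, None, 27]
In a BST, the LCA of p=2, q=6 is the first node v on the
root-to-leaf path with p <= v <= q (go left if both < v, right if both > v).
Walk from root:
  at 35: both 2 and 6 < 35, go left
  at 2: 2 <= 2 <= 6, this is the LCA
LCA = 2


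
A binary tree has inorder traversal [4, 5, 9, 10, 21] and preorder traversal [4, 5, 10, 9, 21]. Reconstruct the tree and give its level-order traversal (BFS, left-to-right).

Inorder:  [4, 5, 9, 10, 21]
Preorder: [4, 5, 10, 9, 21]
Algorithm: preorder visits root first, so consume preorder in order;
for each root, split the current inorder slice at that value into
left-subtree inorder and right-subtree inorder, then recurse.
Recursive splits:
  root=4; inorder splits into left=[], right=[5, 9, 10, 21]
  root=5; inorder splits into left=[], right=[9, 10, 21]
  root=10; inorder splits into left=[9], right=[21]
  root=9; inorder splits into left=[], right=[]
  root=21; inorder splits into left=[], right=[]
Reconstructed level-order: [4, 5, 10, 9, 21]


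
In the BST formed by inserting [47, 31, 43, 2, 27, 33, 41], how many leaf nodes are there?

Tree built from: [47, 31, 43, 2, 27, 33, 41]
Tree (level-order array): [47, 31, None, 2, 43, None, 27, 33, None, None, None, None, 41]
Rule: A leaf has 0 children.
Per-node child counts:
  node 47: 1 child(ren)
  node 31: 2 child(ren)
  node 2: 1 child(ren)
  node 27: 0 child(ren)
  node 43: 1 child(ren)
  node 33: 1 child(ren)
  node 41: 0 child(ren)
Matching nodes: [27, 41]
Count of leaf nodes: 2


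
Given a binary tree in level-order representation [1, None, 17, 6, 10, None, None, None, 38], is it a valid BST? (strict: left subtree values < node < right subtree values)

Level-order array: [1, None, 17, 6, 10, None, None, None, 38]
Validate using subtree bounds (lo, hi): at each node, require lo < value < hi,
then recurse left with hi=value and right with lo=value.
Preorder trace (stopping at first violation):
  at node 1 with bounds (-inf, +inf): OK
  at node 17 with bounds (1, +inf): OK
  at node 6 with bounds (1, 17): OK
  at node 10 with bounds (17, +inf): VIOLATION
Node 10 violates its bound: not (17 < 10 < +inf).
Result: Not a valid BST


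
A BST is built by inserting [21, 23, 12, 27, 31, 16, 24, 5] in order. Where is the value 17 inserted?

Starting tree (level order): [21, 12, 23, 5, 16, None, 27, None, None, None, None, 24, 31]
Insertion path: 21 -> 12 -> 16
Result: insert 17 as right child of 16
Final tree (level order): [21, 12, 23, 5, 16, None, 27, None, None, None, 17, 24, 31]


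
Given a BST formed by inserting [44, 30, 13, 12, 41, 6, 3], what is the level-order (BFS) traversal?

Tree insertion order: [44, 30, 13, 12, 41, 6, 3]
Tree (level-order array): [44, 30, None, 13, 41, 12, None, None, None, 6, None, 3]
BFS from the root, enqueuing left then right child of each popped node:
  queue [44] -> pop 44, enqueue [30], visited so far: [44]
  queue [30] -> pop 30, enqueue [13, 41], visited so far: [44, 30]
  queue [13, 41] -> pop 13, enqueue [12], visited so far: [44, 30, 13]
  queue [41, 12] -> pop 41, enqueue [none], visited so far: [44, 30, 13, 41]
  queue [12] -> pop 12, enqueue [6], visited so far: [44, 30, 13, 41, 12]
  queue [6] -> pop 6, enqueue [3], visited so far: [44, 30, 13, 41, 12, 6]
  queue [3] -> pop 3, enqueue [none], visited so far: [44, 30, 13, 41, 12, 6, 3]
Result: [44, 30, 13, 41, 12, 6, 3]


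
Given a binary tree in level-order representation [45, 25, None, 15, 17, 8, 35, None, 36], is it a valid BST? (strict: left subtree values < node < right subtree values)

Level-order array: [45, 25, None, 15, 17, 8, 35, None, 36]
Validate using subtree bounds (lo, hi): at each node, require lo < value < hi,
then recurse left with hi=value and right with lo=value.
Preorder trace (stopping at first violation):
  at node 45 with bounds (-inf, +inf): OK
  at node 25 with bounds (-inf, 45): OK
  at node 15 with bounds (-inf, 25): OK
  at node 8 with bounds (-inf, 15): OK
  at node 35 with bounds (15, 25): VIOLATION
Node 35 violates its bound: not (15 < 35 < 25).
Result: Not a valid BST


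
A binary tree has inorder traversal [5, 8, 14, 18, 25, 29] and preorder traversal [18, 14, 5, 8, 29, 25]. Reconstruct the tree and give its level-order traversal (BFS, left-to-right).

Inorder:  [5, 8, 14, 18, 25, 29]
Preorder: [18, 14, 5, 8, 29, 25]
Algorithm: preorder visits root first, so consume preorder in order;
for each root, split the current inorder slice at that value into
left-subtree inorder and right-subtree inorder, then recurse.
Recursive splits:
  root=18; inorder splits into left=[5, 8, 14], right=[25, 29]
  root=14; inorder splits into left=[5, 8], right=[]
  root=5; inorder splits into left=[], right=[8]
  root=8; inorder splits into left=[], right=[]
  root=29; inorder splits into left=[25], right=[]
  root=25; inorder splits into left=[], right=[]
Reconstructed level-order: [18, 14, 29, 5, 25, 8]


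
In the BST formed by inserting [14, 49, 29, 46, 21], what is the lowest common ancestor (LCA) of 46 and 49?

Tree insertion order: [14, 49, 29, 46, 21]
Tree (level-order array): [14, None, 49, 29, None, 21, 46]
In a BST, the LCA of p=46, q=49 is the first node v on the
root-to-leaf path with p <= v <= q (go left if both < v, right if both > v).
Walk from root:
  at 14: both 46 and 49 > 14, go right
  at 49: 46 <= 49 <= 49, this is the LCA
LCA = 49


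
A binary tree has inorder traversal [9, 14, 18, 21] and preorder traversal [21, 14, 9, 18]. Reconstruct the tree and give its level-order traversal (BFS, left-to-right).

Inorder:  [9, 14, 18, 21]
Preorder: [21, 14, 9, 18]
Algorithm: preorder visits root first, so consume preorder in order;
for each root, split the current inorder slice at that value into
left-subtree inorder and right-subtree inorder, then recurse.
Recursive splits:
  root=21; inorder splits into left=[9, 14, 18], right=[]
  root=14; inorder splits into left=[9], right=[18]
  root=9; inorder splits into left=[], right=[]
  root=18; inorder splits into left=[], right=[]
Reconstructed level-order: [21, 14, 9, 18]


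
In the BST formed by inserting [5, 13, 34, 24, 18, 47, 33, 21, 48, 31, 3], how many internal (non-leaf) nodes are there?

Tree built from: [5, 13, 34, 24, 18, 47, 33, 21, 48, 31, 3]
Tree (level-order array): [5, 3, 13, None, None, None, 34, 24, 47, 18, 33, None, 48, None, 21, 31]
Rule: An internal node has at least one child.
Per-node child counts:
  node 5: 2 child(ren)
  node 3: 0 child(ren)
  node 13: 1 child(ren)
  node 34: 2 child(ren)
  node 24: 2 child(ren)
  node 18: 1 child(ren)
  node 21: 0 child(ren)
  node 33: 1 child(ren)
  node 31: 0 child(ren)
  node 47: 1 child(ren)
  node 48: 0 child(ren)
Matching nodes: [5, 13, 34, 24, 18, 33, 47]
Count of internal (non-leaf) nodes: 7


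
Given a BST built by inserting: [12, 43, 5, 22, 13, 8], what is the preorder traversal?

Tree insertion order: [12, 43, 5, 22, 13, 8]
Tree (level-order array): [12, 5, 43, None, 8, 22, None, None, None, 13]
Preorder traversal: [12, 5, 8, 43, 22, 13]


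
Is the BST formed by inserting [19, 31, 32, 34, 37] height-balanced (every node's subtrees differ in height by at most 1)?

Tree (level-order array): [19, None, 31, None, 32, None, 34, None, 37]
Definition: a tree is height-balanced if, at every node, |h(left) - h(right)| <= 1 (empty subtree has height -1).
Bottom-up per-node check:
  node 37: h_left=-1, h_right=-1, diff=0 [OK], height=0
  node 34: h_left=-1, h_right=0, diff=1 [OK], height=1
  node 32: h_left=-1, h_right=1, diff=2 [FAIL (|-1-1|=2 > 1)], height=2
  node 31: h_left=-1, h_right=2, diff=3 [FAIL (|-1-2|=3 > 1)], height=3
  node 19: h_left=-1, h_right=3, diff=4 [FAIL (|-1-3|=4 > 1)], height=4
Node 32 violates the condition: |-1 - 1| = 2 > 1.
Result: Not balanced


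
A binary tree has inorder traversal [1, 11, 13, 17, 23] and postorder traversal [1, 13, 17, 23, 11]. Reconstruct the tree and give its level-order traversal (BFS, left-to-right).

Inorder:   [1, 11, 13, 17, 23]
Postorder: [1, 13, 17, 23, 11]
Algorithm: postorder visits root last, so walk postorder right-to-left;
each value is the root of the current inorder slice — split it at that
value, recurse on the right subtree first, then the left.
Recursive splits:
  root=11; inorder splits into left=[1], right=[13, 17, 23]
  root=23; inorder splits into left=[13, 17], right=[]
  root=17; inorder splits into left=[13], right=[]
  root=13; inorder splits into left=[], right=[]
  root=1; inorder splits into left=[], right=[]
Reconstructed level-order: [11, 1, 23, 17, 13]


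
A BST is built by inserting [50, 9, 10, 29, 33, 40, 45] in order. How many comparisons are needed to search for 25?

Search path for 25: 50 -> 9 -> 10 -> 29
Found: False
Comparisons: 4


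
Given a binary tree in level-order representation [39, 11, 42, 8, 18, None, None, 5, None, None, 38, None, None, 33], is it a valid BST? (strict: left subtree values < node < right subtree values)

Level-order array: [39, 11, 42, 8, 18, None, None, 5, None, None, 38, None, None, 33]
Validate using subtree bounds (lo, hi): at each node, require lo < value < hi,
then recurse left with hi=value and right with lo=value.
Preorder trace (stopping at first violation):
  at node 39 with bounds (-inf, +inf): OK
  at node 11 with bounds (-inf, 39): OK
  at node 8 with bounds (-inf, 11): OK
  at node 5 with bounds (-inf, 8): OK
  at node 18 with bounds (11, 39): OK
  at node 38 with bounds (18, 39): OK
  at node 33 with bounds (18, 38): OK
  at node 42 with bounds (39, +inf): OK
No violation found at any node.
Result: Valid BST


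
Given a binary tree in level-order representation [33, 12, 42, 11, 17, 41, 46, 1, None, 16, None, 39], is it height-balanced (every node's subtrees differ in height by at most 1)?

Tree (level-order array): [33, 12, 42, 11, 17, 41, 46, 1, None, 16, None, 39]
Definition: a tree is height-balanced if, at every node, |h(left) - h(right)| <= 1 (empty subtree has height -1).
Bottom-up per-node check:
  node 1: h_left=-1, h_right=-1, diff=0 [OK], height=0
  node 11: h_left=0, h_right=-1, diff=1 [OK], height=1
  node 16: h_left=-1, h_right=-1, diff=0 [OK], height=0
  node 17: h_left=0, h_right=-1, diff=1 [OK], height=1
  node 12: h_left=1, h_right=1, diff=0 [OK], height=2
  node 39: h_left=-1, h_right=-1, diff=0 [OK], height=0
  node 41: h_left=0, h_right=-1, diff=1 [OK], height=1
  node 46: h_left=-1, h_right=-1, diff=0 [OK], height=0
  node 42: h_left=1, h_right=0, diff=1 [OK], height=2
  node 33: h_left=2, h_right=2, diff=0 [OK], height=3
All nodes satisfy the balance condition.
Result: Balanced


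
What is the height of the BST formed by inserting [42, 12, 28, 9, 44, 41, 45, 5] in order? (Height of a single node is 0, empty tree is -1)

Insertion order: [42, 12, 28, 9, 44, 41, 45, 5]
Tree (level-order array): [42, 12, 44, 9, 28, None, 45, 5, None, None, 41]
Compute height bottom-up (empty subtree = -1):
  height(5) = 1 + max(-1, -1) = 0
  height(9) = 1 + max(0, -1) = 1
  height(41) = 1 + max(-1, -1) = 0
  height(28) = 1 + max(-1, 0) = 1
  height(12) = 1 + max(1, 1) = 2
  height(45) = 1 + max(-1, -1) = 0
  height(44) = 1 + max(-1, 0) = 1
  height(42) = 1 + max(2, 1) = 3
Height = 3


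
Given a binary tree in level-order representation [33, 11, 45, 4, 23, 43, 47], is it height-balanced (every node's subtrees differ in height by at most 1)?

Tree (level-order array): [33, 11, 45, 4, 23, 43, 47]
Definition: a tree is height-balanced if, at every node, |h(left) - h(right)| <= 1 (empty subtree has height -1).
Bottom-up per-node check:
  node 4: h_left=-1, h_right=-1, diff=0 [OK], height=0
  node 23: h_left=-1, h_right=-1, diff=0 [OK], height=0
  node 11: h_left=0, h_right=0, diff=0 [OK], height=1
  node 43: h_left=-1, h_right=-1, diff=0 [OK], height=0
  node 47: h_left=-1, h_right=-1, diff=0 [OK], height=0
  node 45: h_left=0, h_right=0, diff=0 [OK], height=1
  node 33: h_left=1, h_right=1, diff=0 [OK], height=2
All nodes satisfy the balance condition.
Result: Balanced


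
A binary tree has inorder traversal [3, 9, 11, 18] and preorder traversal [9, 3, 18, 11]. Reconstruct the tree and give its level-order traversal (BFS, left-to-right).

Inorder:  [3, 9, 11, 18]
Preorder: [9, 3, 18, 11]
Algorithm: preorder visits root first, so consume preorder in order;
for each root, split the current inorder slice at that value into
left-subtree inorder and right-subtree inorder, then recurse.
Recursive splits:
  root=9; inorder splits into left=[3], right=[11, 18]
  root=3; inorder splits into left=[], right=[]
  root=18; inorder splits into left=[11], right=[]
  root=11; inorder splits into left=[], right=[]
Reconstructed level-order: [9, 3, 18, 11]


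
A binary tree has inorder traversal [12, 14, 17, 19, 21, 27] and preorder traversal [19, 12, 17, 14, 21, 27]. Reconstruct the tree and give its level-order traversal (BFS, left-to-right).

Inorder:  [12, 14, 17, 19, 21, 27]
Preorder: [19, 12, 17, 14, 21, 27]
Algorithm: preorder visits root first, so consume preorder in order;
for each root, split the current inorder slice at that value into
left-subtree inorder and right-subtree inorder, then recurse.
Recursive splits:
  root=19; inorder splits into left=[12, 14, 17], right=[21, 27]
  root=12; inorder splits into left=[], right=[14, 17]
  root=17; inorder splits into left=[14], right=[]
  root=14; inorder splits into left=[], right=[]
  root=21; inorder splits into left=[], right=[27]
  root=27; inorder splits into left=[], right=[]
Reconstructed level-order: [19, 12, 21, 17, 27, 14]


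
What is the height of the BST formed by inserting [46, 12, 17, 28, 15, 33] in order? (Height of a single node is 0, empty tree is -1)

Insertion order: [46, 12, 17, 28, 15, 33]
Tree (level-order array): [46, 12, None, None, 17, 15, 28, None, None, None, 33]
Compute height bottom-up (empty subtree = -1):
  height(15) = 1 + max(-1, -1) = 0
  height(33) = 1 + max(-1, -1) = 0
  height(28) = 1 + max(-1, 0) = 1
  height(17) = 1 + max(0, 1) = 2
  height(12) = 1 + max(-1, 2) = 3
  height(46) = 1 + max(3, -1) = 4
Height = 4


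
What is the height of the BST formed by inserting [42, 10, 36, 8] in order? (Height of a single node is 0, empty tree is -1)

Insertion order: [42, 10, 36, 8]
Tree (level-order array): [42, 10, None, 8, 36]
Compute height bottom-up (empty subtree = -1):
  height(8) = 1 + max(-1, -1) = 0
  height(36) = 1 + max(-1, -1) = 0
  height(10) = 1 + max(0, 0) = 1
  height(42) = 1 + max(1, -1) = 2
Height = 2


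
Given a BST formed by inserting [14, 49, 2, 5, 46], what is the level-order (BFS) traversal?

Tree insertion order: [14, 49, 2, 5, 46]
Tree (level-order array): [14, 2, 49, None, 5, 46]
BFS from the root, enqueuing left then right child of each popped node:
  queue [14] -> pop 14, enqueue [2, 49], visited so far: [14]
  queue [2, 49] -> pop 2, enqueue [5], visited so far: [14, 2]
  queue [49, 5] -> pop 49, enqueue [46], visited so far: [14, 2, 49]
  queue [5, 46] -> pop 5, enqueue [none], visited so far: [14, 2, 49, 5]
  queue [46] -> pop 46, enqueue [none], visited so far: [14, 2, 49, 5, 46]
Result: [14, 2, 49, 5, 46]


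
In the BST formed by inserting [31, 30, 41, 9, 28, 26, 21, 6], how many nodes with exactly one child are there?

Tree built from: [31, 30, 41, 9, 28, 26, 21, 6]
Tree (level-order array): [31, 30, 41, 9, None, None, None, 6, 28, None, None, 26, None, 21]
Rule: These are nodes with exactly 1 non-null child.
Per-node child counts:
  node 31: 2 child(ren)
  node 30: 1 child(ren)
  node 9: 2 child(ren)
  node 6: 0 child(ren)
  node 28: 1 child(ren)
  node 26: 1 child(ren)
  node 21: 0 child(ren)
  node 41: 0 child(ren)
Matching nodes: [30, 28, 26]
Count of nodes with exactly one child: 3


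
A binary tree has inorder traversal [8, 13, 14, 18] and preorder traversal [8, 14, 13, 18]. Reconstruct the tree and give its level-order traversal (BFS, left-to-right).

Inorder:  [8, 13, 14, 18]
Preorder: [8, 14, 13, 18]
Algorithm: preorder visits root first, so consume preorder in order;
for each root, split the current inorder slice at that value into
left-subtree inorder and right-subtree inorder, then recurse.
Recursive splits:
  root=8; inorder splits into left=[], right=[13, 14, 18]
  root=14; inorder splits into left=[13], right=[18]
  root=13; inorder splits into left=[], right=[]
  root=18; inorder splits into left=[], right=[]
Reconstructed level-order: [8, 14, 13, 18]


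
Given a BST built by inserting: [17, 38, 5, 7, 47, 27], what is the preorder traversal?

Tree insertion order: [17, 38, 5, 7, 47, 27]
Tree (level-order array): [17, 5, 38, None, 7, 27, 47]
Preorder traversal: [17, 5, 7, 38, 27, 47]


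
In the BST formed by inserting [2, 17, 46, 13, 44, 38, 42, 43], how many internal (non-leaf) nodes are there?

Tree built from: [2, 17, 46, 13, 44, 38, 42, 43]
Tree (level-order array): [2, None, 17, 13, 46, None, None, 44, None, 38, None, None, 42, None, 43]
Rule: An internal node has at least one child.
Per-node child counts:
  node 2: 1 child(ren)
  node 17: 2 child(ren)
  node 13: 0 child(ren)
  node 46: 1 child(ren)
  node 44: 1 child(ren)
  node 38: 1 child(ren)
  node 42: 1 child(ren)
  node 43: 0 child(ren)
Matching nodes: [2, 17, 46, 44, 38, 42]
Count of internal (non-leaf) nodes: 6


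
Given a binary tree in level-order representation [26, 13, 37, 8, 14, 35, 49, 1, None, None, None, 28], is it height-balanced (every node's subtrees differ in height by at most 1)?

Tree (level-order array): [26, 13, 37, 8, 14, 35, 49, 1, None, None, None, 28]
Definition: a tree is height-balanced if, at every node, |h(left) - h(right)| <= 1 (empty subtree has height -1).
Bottom-up per-node check:
  node 1: h_left=-1, h_right=-1, diff=0 [OK], height=0
  node 8: h_left=0, h_right=-1, diff=1 [OK], height=1
  node 14: h_left=-1, h_right=-1, diff=0 [OK], height=0
  node 13: h_left=1, h_right=0, diff=1 [OK], height=2
  node 28: h_left=-1, h_right=-1, diff=0 [OK], height=0
  node 35: h_left=0, h_right=-1, diff=1 [OK], height=1
  node 49: h_left=-1, h_right=-1, diff=0 [OK], height=0
  node 37: h_left=1, h_right=0, diff=1 [OK], height=2
  node 26: h_left=2, h_right=2, diff=0 [OK], height=3
All nodes satisfy the balance condition.
Result: Balanced


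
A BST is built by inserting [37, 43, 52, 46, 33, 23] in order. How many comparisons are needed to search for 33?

Search path for 33: 37 -> 33
Found: True
Comparisons: 2


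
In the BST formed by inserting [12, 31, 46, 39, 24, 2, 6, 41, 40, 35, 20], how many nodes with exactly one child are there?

Tree built from: [12, 31, 46, 39, 24, 2, 6, 41, 40, 35, 20]
Tree (level-order array): [12, 2, 31, None, 6, 24, 46, None, None, 20, None, 39, None, None, None, 35, 41, None, None, 40]
Rule: These are nodes with exactly 1 non-null child.
Per-node child counts:
  node 12: 2 child(ren)
  node 2: 1 child(ren)
  node 6: 0 child(ren)
  node 31: 2 child(ren)
  node 24: 1 child(ren)
  node 20: 0 child(ren)
  node 46: 1 child(ren)
  node 39: 2 child(ren)
  node 35: 0 child(ren)
  node 41: 1 child(ren)
  node 40: 0 child(ren)
Matching nodes: [2, 24, 46, 41]
Count of nodes with exactly one child: 4


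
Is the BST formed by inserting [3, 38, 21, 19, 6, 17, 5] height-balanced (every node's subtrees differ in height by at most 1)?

Tree (level-order array): [3, None, 38, 21, None, 19, None, 6, None, 5, 17]
Definition: a tree is height-balanced if, at every node, |h(left) - h(right)| <= 1 (empty subtree has height -1).
Bottom-up per-node check:
  node 5: h_left=-1, h_right=-1, diff=0 [OK], height=0
  node 17: h_left=-1, h_right=-1, diff=0 [OK], height=0
  node 6: h_left=0, h_right=0, diff=0 [OK], height=1
  node 19: h_left=1, h_right=-1, diff=2 [FAIL (|1--1|=2 > 1)], height=2
  node 21: h_left=2, h_right=-1, diff=3 [FAIL (|2--1|=3 > 1)], height=3
  node 38: h_left=3, h_right=-1, diff=4 [FAIL (|3--1|=4 > 1)], height=4
  node 3: h_left=-1, h_right=4, diff=5 [FAIL (|-1-4|=5 > 1)], height=5
Node 19 violates the condition: |1 - -1| = 2 > 1.
Result: Not balanced


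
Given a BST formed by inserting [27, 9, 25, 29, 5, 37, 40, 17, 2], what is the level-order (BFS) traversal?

Tree insertion order: [27, 9, 25, 29, 5, 37, 40, 17, 2]
Tree (level-order array): [27, 9, 29, 5, 25, None, 37, 2, None, 17, None, None, 40]
BFS from the root, enqueuing left then right child of each popped node:
  queue [27] -> pop 27, enqueue [9, 29], visited so far: [27]
  queue [9, 29] -> pop 9, enqueue [5, 25], visited so far: [27, 9]
  queue [29, 5, 25] -> pop 29, enqueue [37], visited so far: [27, 9, 29]
  queue [5, 25, 37] -> pop 5, enqueue [2], visited so far: [27, 9, 29, 5]
  queue [25, 37, 2] -> pop 25, enqueue [17], visited so far: [27, 9, 29, 5, 25]
  queue [37, 2, 17] -> pop 37, enqueue [40], visited so far: [27, 9, 29, 5, 25, 37]
  queue [2, 17, 40] -> pop 2, enqueue [none], visited so far: [27, 9, 29, 5, 25, 37, 2]
  queue [17, 40] -> pop 17, enqueue [none], visited so far: [27, 9, 29, 5, 25, 37, 2, 17]
  queue [40] -> pop 40, enqueue [none], visited so far: [27, 9, 29, 5, 25, 37, 2, 17, 40]
Result: [27, 9, 29, 5, 25, 37, 2, 17, 40]


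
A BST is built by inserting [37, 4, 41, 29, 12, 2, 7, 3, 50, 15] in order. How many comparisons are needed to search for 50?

Search path for 50: 37 -> 41 -> 50
Found: True
Comparisons: 3


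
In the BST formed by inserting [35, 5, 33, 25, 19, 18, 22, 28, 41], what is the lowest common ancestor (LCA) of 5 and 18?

Tree insertion order: [35, 5, 33, 25, 19, 18, 22, 28, 41]
Tree (level-order array): [35, 5, 41, None, 33, None, None, 25, None, 19, 28, 18, 22]
In a BST, the LCA of p=5, q=18 is the first node v on the
root-to-leaf path with p <= v <= q (go left if both < v, right if both > v).
Walk from root:
  at 35: both 5 and 18 < 35, go left
  at 5: 5 <= 5 <= 18, this is the LCA
LCA = 5


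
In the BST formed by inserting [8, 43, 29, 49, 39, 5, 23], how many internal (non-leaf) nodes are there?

Tree built from: [8, 43, 29, 49, 39, 5, 23]
Tree (level-order array): [8, 5, 43, None, None, 29, 49, 23, 39]
Rule: An internal node has at least one child.
Per-node child counts:
  node 8: 2 child(ren)
  node 5: 0 child(ren)
  node 43: 2 child(ren)
  node 29: 2 child(ren)
  node 23: 0 child(ren)
  node 39: 0 child(ren)
  node 49: 0 child(ren)
Matching nodes: [8, 43, 29]
Count of internal (non-leaf) nodes: 3


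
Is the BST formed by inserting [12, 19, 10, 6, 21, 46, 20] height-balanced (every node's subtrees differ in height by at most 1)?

Tree (level-order array): [12, 10, 19, 6, None, None, 21, None, None, 20, 46]
Definition: a tree is height-balanced if, at every node, |h(left) - h(right)| <= 1 (empty subtree has height -1).
Bottom-up per-node check:
  node 6: h_left=-1, h_right=-1, diff=0 [OK], height=0
  node 10: h_left=0, h_right=-1, diff=1 [OK], height=1
  node 20: h_left=-1, h_right=-1, diff=0 [OK], height=0
  node 46: h_left=-1, h_right=-1, diff=0 [OK], height=0
  node 21: h_left=0, h_right=0, diff=0 [OK], height=1
  node 19: h_left=-1, h_right=1, diff=2 [FAIL (|-1-1|=2 > 1)], height=2
  node 12: h_left=1, h_right=2, diff=1 [OK], height=3
Node 19 violates the condition: |-1 - 1| = 2 > 1.
Result: Not balanced


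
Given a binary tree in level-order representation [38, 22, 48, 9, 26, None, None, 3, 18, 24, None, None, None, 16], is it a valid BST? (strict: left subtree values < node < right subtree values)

Level-order array: [38, 22, 48, 9, 26, None, None, 3, 18, 24, None, None, None, 16]
Validate using subtree bounds (lo, hi): at each node, require lo < value < hi,
then recurse left with hi=value and right with lo=value.
Preorder trace (stopping at first violation):
  at node 38 with bounds (-inf, +inf): OK
  at node 22 with bounds (-inf, 38): OK
  at node 9 with bounds (-inf, 22): OK
  at node 3 with bounds (-inf, 9): OK
  at node 18 with bounds (9, 22): OK
  at node 16 with bounds (9, 18): OK
  at node 26 with bounds (22, 38): OK
  at node 24 with bounds (22, 26): OK
  at node 48 with bounds (38, +inf): OK
No violation found at any node.
Result: Valid BST


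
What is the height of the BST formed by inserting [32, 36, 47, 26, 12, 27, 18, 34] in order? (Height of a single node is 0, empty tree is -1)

Insertion order: [32, 36, 47, 26, 12, 27, 18, 34]
Tree (level-order array): [32, 26, 36, 12, 27, 34, 47, None, 18]
Compute height bottom-up (empty subtree = -1):
  height(18) = 1 + max(-1, -1) = 0
  height(12) = 1 + max(-1, 0) = 1
  height(27) = 1 + max(-1, -1) = 0
  height(26) = 1 + max(1, 0) = 2
  height(34) = 1 + max(-1, -1) = 0
  height(47) = 1 + max(-1, -1) = 0
  height(36) = 1 + max(0, 0) = 1
  height(32) = 1 + max(2, 1) = 3
Height = 3


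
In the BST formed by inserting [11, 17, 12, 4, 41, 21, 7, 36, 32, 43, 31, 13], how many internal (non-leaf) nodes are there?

Tree built from: [11, 17, 12, 4, 41, 21, 7, 36, 32, 43, 31, 13]
Tree (level-order array): [11, 4, 17, None, 7, 12, 41, None, None, None, 13, 21, 43, None, None, None, 36, None, None, 32, None, 31]
Rule: An internal node has at least one child.
Per-node child counts:
  node 11: 2 child(ren)
  node 4: 1 child(ren)
  node 7: 0 child(ren)
  node 17: 2 child(ren)
  node 12: 1 child(ren)
  node 13: 0 child(ren)
  node 41: 2 child(ren)
  node 21: 1 child(ren)
  node 36: 1 child(ren)
  node 32: 1 child(ren)
  node 31: 0 child(ren)
  node 43: 0 child(ren)
Matching nodes: [11, 4, 17, 12, 41, 21, 36, 32]
Count of internal (non-leaf) nodes: 8


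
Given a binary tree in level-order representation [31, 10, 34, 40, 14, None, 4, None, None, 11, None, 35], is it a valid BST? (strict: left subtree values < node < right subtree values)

Level-order array: [31, 10, 34, 40, 14, None, 4, None, None, 11, None, 35]
Validate using subtree bounds (lo, hi): at each node, require lo < value < hi,
then recurse left with hi=value and right with lo=value.
Preorder trace (stopping at first violation):
  at node 31 with bounds (-inf, +inf): OK
  at node 10 with bounds (-inf, 31): OK
  at node 40 with bounds (-inf, 10): VIOLATION
Node 40 violates its bound: not (-inf < 40 < 10).
Result: Not a valid BST


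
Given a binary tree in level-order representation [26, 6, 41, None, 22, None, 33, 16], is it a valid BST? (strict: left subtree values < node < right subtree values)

Level-order array: [26, 6, 41, None, 22, None, 33, 16]
Validate using subtree bounds (lo, hi): at each node, require lo < value < hi,
then recurse left with hi=value and right with lo=value.
Preorder trace (stopping at first violation):
  at node 26 with bounds (-inf, +inf): OK
  at node 6 with bounds (-inf, 26): OK
  at node 22 with bounds (6, 26): OK
  at node 16 with bounds (6, 22): OK
  at node 41 with bounds (26, +inf): OK
  at node 33 with bounds (41, +inf): VIOLATION
Node 33 violates its bound: not (41 < 33 < +inf).
Result: Not a valid BST


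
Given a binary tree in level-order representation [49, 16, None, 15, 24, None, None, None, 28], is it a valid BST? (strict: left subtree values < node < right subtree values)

Level-order array: [49, 16, None, 15, 24, None, None, None, 28]
Validate using subtree bounds (lo, hi): at each node, require lo < value < hi,
then recurse left with hi=value and right with lo=value.
Preorder trace (stopping at first violation):
  at node 49 with bounds (-inf, +inf): OK
  at node 16 with bounds (-inf, 49): OK
  at node 15 with bounds (-inf, 16): OK
  at node 24 with bounds (16, 49): OK
  at node 28 with bounds (24, 49): OK
No violation found at any node.
Result: Valid BST


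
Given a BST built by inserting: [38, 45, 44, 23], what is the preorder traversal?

Tree insertion order: [38, 45, 44, 23]
Tree (level-order array): [38, 23, 45, None, None, 44]
Preorder traversal: [38, 23, 45, 44]


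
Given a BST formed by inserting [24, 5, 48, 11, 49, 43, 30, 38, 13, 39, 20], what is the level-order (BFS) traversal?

Tree insertion order: [24, 5, 48, 11, 49, 43, 30, 38, 13, 39, 20]
Tree (level-order array): [24, 5, 48, None, 11, 43, 49, None, 13, 30, None, None, None, None, 20, None, 38, None, None, None, 39]
BFS from the root, enqueuing left then right child of each popped node:
  queue [24] -> pop 24, enqueue [5, 48], visited so far: [24]
  queue [5, 48] -> pop 5, enqueue [11], visited so far: [24, 5]
  queue [48, 11] -> pop 48, enqueue [43, 49], visited so far: [24, 5, 48]
  queue [11, 43, 49] -> pop 11, enqueue [13], visited so far: [24, 5, 48, 11]
  queue [43, 49, 13] -> pop 43, enqueue [30], visited so far: [24, 5, 48, 11, 43]
  queue [49, 13, 30] -> pop 49, enqueue [none], visited so far: [24, 5, 48, 11, 43, 49]
  queue [13, 30] -> pop 13, enqueue [20], visited so far: [24, 5, 48, 11, 43, 49, 13]
  queue [30, 20] -> pop 30, enqueue [38], visited so far: [24, 5, 48, 11, 43, 49, 13, 30]
  queue [20, 38] -> pop 20, enqueue [none], visited so far: [24, 5, 48, 11, 43, 49, 13, 30, 20]
  queue [38] -> pop 38, enqueue [39], visited so far: [24, 5, 48, 11, 43, 49, 13, 30, 20, 38]
  queue [39] -> pop 39, enqueue [none], visited so far: [24, 5, 48, 11, 43, 49, 13, 30, 20, 38, 39]
Result: [24, 5, 48, 11, 43, 49, 13, 30, 20, 38, 39]


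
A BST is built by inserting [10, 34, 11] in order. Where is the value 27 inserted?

Starting tree (level order): [10, None, 34, 11]
Insertion path: 10 -> 34 -> 11
Result: insert 27 as right child of 11
Final tree (level order): [10, None, 34, 11, None, None, 27]


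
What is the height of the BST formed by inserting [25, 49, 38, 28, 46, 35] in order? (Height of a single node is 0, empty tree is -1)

Insertion order: [25, 49, 38, 28, 46, 35]
Tree (level-order array): [25, None, 49, 38, None, 28, 46, None, 35]
Compute height bottom-up (empty subtree = -1):
  height(35) = 1 + max(-1, -1) = 0
  height(28) = 1 + max(-1, 0) = 1
  height(46) = 1 + max(-1, -1) = 0
  height(38) = 1 + max(1, 0) = 2
  height(49) = 1 + max(2, -1) = 3
  height(25) = 1 + max(-1, 3) = 4
Height = 4


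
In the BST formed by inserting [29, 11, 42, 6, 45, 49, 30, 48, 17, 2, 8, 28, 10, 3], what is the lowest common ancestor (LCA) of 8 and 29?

Tree insertion order: [29, 11, 42, 6, 45, 49, 30, 48, 17, 2, 8, 28, 10, 3]
Tree (level-order array): [29, 11, 42, 6, 17, 30, 45, 2, 8, None, 28, None, None, None, 49, None, 3, None, 10, None, None, 48]
In a BST, the LCA of p=8, q=29 is the first node v on the
root-to-leaf path with p <= v <= q (go left if both < v, right if both > v).
Walk from root:
  at 29: 8 <= 29 <= 29, this is the LCA
LCA = 29


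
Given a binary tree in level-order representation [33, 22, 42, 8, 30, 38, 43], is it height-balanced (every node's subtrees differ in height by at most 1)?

Tree (level-order array): [33, 22, 42, 8, 30, 38, 43]
Definition: a tree is height-balanced if, at every node, |h(left) - h(right)| <= 1 (empty subtree has height -1).
Bottom-up per-node check:
  node 8: h_left=-1, h_right=-1, diff=0 [OK], height=0
  node 30: h_left=-1, h_right=-1, diff=0 [OK], height=0
  node 22: h_left=0, h_right=0, diff=0 [OK], height=1
  node 38: h_left=-1, h_right=-1, diff=0 [OK], height=0
  node 43: h_left=-1, h_right=-1, diff=0 [OK], height=0
  node 42: h_left=0, h_right=0, diff=0 [OK], height=1
  node 33: h_left=1, h_right=1, diff=0 [OK], height=2
All nodes satisfy the balance condition.
Result: Balanced


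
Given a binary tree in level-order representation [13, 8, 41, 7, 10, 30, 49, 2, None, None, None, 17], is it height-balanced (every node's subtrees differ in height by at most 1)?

Tree (level-order array): [13, 8, 41, 7, 10, 30, 49, 2, None, None, None, 17]
Definition: a tree is height-balanced if, at every node, |h(left) - h(right)| <= 1 (empty subtree has height -1).
Bottom-up per-node check:
  node 2: h_left=-1, h_right=-1, diff=0 [OK], height=0
  node 7: h_left=0, h_right=-1, diff=1 [OK], height=1
  node 10: h_left=-1, h_right=-1, diff=0 [OK], height=0
  node 8: h_left=1, h_right=0, diff=1 [OK], height=2
  node 17: h_left=-1, h_right=-1, diff=0 [OK], height=0
  node 30: h_left=0, h_right=-1, diff=1 [OK], height=1
  node 49: h_left=-1, h_right=-1, diff=0 [OK], height=0
  node 41: h_left=1, h_right=0, diff=1 [OK], height=2
  node 13: h_left=2, h_right=2, diff=0 [OK], height=3
All nodes satisfy the balance condition.
Result: Balanced


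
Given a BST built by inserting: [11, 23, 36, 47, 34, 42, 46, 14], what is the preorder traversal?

Tree insertion order: [11, 23, 36, 47, 34, 42, 46, 14]
Tree (level-order array): [11, None, 23, 14, 36, None, None, 34, 47, None, None, 42, None, None, 46]
Preorder traversal: [11, 23, 14, 36, 34, 47, 42, 46]


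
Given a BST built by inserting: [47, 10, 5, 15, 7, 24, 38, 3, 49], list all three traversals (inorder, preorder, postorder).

Tree insertion order: [47, 10, 5, 15, 7, 24, 38, 3, 49]
Tree (level-order array): [47, 10, 49, 5, 15, None, None, 3, 7, None, 24, None, None, None, None, None, 38]
Inorder (L, root, R): [3, 5, 7, 10, 15, 24, 38, 47, 49]
Preorder (root, L, R): [47, 10, 5, 3, 7, 15, 24, 38, 49]
Postorder (L, R, root): [3, 7, 5, 38, 24, 15, 10, 49, 47]
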